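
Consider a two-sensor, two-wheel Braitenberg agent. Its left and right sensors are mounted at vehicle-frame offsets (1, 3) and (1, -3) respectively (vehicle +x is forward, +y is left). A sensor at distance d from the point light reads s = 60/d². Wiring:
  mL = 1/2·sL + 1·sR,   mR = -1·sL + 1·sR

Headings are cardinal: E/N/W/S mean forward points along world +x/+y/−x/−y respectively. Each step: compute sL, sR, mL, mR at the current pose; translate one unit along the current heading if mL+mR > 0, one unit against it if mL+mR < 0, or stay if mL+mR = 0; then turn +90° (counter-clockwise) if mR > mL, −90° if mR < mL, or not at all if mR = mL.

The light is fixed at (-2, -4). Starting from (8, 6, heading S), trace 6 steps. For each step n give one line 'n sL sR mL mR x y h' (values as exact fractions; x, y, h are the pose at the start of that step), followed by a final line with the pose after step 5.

n=0: pose=(8,6,S); sL=6/25, sR=6/13; mL=189/325, mR=72/325; mL+mR=261/325 → advance +1; mR−mL=-9/25 → turn -1·90°
n=1: pose=(8,5,W); sL=20/39, sR=4/15; mL=34/65, mR=-16/65; mL+mR=18/65 → advance +1; mR−mL=-10/13 → turn -1·90°
n=2: pose=(7,5,N); sL=15/34, sR=15/61; mL=1935/4148, mR=-405/2074; mL+mR=1125/4148 → advance +1; mR−mL=-45/68 → turn -1·90°
n=3: pose=(7,6,E); sL=60/269, sR=60/149; mL=20610/40081, mR=7200/40081; mL+mR=27810/40081 → advance +1; mR−mL=-90/269 → turn -1·90°
n=4: pose=(8,6,S); sL=6/25, sR=6/13; mL=189/325, mR=72/325; mL+mR=261/325 → advance +1; mR−mL=-9/25 → turn -1·90°
n=5: pose=(8,5,W); sL=20/39, sR=4/15; mL=34/65, mR=-16/65; mL+mR=18/65 → advance +1; mR−mL=-10/13 → turn -1·90°

0 6/25 6/13 189/325 72/325 8 6 S
1 20/39 4/15 34/65 -16/65 8 5 W
2 15/34 15/61 1935/4148 -405/2074 7 5 N
3 60/269 60/149 20610/40081 7200/40081 7 6 E
4 6/25 6/13 189/325 72/325 8 6 S
5 20/39 4/15 34/65 -16/65 8 5 W
final 7 5 N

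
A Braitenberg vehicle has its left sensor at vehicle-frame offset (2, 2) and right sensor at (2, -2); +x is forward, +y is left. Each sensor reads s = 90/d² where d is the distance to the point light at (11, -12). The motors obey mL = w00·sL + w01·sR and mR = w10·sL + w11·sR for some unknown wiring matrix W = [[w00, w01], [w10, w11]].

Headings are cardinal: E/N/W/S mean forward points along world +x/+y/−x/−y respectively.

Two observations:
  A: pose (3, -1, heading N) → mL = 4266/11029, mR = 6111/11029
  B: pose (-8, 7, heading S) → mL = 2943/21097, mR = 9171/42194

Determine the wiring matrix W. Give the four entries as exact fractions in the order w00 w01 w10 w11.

1/2 1/2 1 1/2

obs A: pose=(3,-1,N) → sL=90/269, sR=18/41, mL=4266/11029, mR=6111/11029
obs B: pose=(-8,7,S) → sL=45/289, sR=9/73, mL=2943/21097, mR=9171/42194
sensor matrix S = [[90/269, 18/41], [45/289, 9/73]]; det S = -6308280/232678813
solve [mL_A; mL_B] = S·[w00; w01] and [mR_A; mR_B] = S·[w10; w11]:
  w00 = 1/2, w01 = 1/2, w10 = 1, w11 = 1/2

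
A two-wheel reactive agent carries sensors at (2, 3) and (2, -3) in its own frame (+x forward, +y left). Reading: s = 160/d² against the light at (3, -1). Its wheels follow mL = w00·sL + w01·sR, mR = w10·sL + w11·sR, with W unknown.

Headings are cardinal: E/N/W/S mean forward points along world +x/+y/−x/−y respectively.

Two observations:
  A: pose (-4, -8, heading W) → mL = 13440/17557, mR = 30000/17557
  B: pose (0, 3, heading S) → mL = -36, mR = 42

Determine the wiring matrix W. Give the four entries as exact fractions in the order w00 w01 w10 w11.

obs A: pose=(-4,-8,W) → sL=160/181, sR=160/97, mL=13440/17557, mR=30000/17557
obs B: pose=(0,3,S) → sL=40, sR=4, mL=-36, mR=42
sensor matrix S = [[160/181, 160/97], [40, 4]]; det S = -1096320/17557
solve [mL_A; mL_B] = S·[w00; w01] and [mR_A; mR_B] = S·[w10; w11]:
  w00 = -1, w01 = 1, w10 = 1, w11 = 1/2

-1 1 1 1/2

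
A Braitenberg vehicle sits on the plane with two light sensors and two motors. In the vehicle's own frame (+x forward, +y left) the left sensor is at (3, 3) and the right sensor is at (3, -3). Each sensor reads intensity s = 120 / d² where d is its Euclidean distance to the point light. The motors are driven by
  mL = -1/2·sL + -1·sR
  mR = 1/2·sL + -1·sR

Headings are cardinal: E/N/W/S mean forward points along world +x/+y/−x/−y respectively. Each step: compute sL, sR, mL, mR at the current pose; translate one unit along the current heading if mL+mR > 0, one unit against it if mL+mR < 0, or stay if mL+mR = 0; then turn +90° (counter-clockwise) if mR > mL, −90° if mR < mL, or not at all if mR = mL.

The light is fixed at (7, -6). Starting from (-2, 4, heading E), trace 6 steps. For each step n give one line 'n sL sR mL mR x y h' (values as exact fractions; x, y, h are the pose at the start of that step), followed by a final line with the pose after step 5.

0 24/41 24/17 -1188/697 -780/697 -2 4 E
1 60/169 60/109 -13410/18421 -6870/18421 -3 4 N
2 24/41 120/313 -8676/12833 -1164/12833 -3 3 W
3 5/3 2/3 -3/2 1/6 -2 3 S
4 24/41 24/17 -1188/697 -780/697 -2 4 E
5 60/169 60/109 -13410/18421 -6870/18421 -3 4 N
final -3 3 W

n=0: pose=(-2,4,E); sL=24/41, sR=24/17; mL=-1188/697, mR=-780/697; mL+mR=-48/17 → advance -1; mR−mL=24/41 → turn +1·90°
n=1: pose=(-3,4,N); sL=60/169, sR=60/109; mL=-13410/18421, mR=-6870/18421; mL+mR=-120/109 → advance -1; mR−mL=60/169 → turn +1·90°
n=2: pose=(-3,3,W); sL=24/41, sR=120/313; mL=-8676/12833, mR=-1164/12833; mL+mR=-240/313 → advance -1; mR−mL=24/41 → turn +1·90°
n=3: pose=(-2,3,S); sL=5/3, sR=2/3; mL=-3/2, mR=1/6; mL+mR=-4/3 → advance -1; mR−mL=5/3 → turn +1·90°
n=4: pose=(-2,4,E); sL=24/41, sR=24/17; mL=-1188/697, mR=-780/697; mL+mR=-48/17 → advance -1; mR−mL=24/41 → turn +1·90°
n=5: pose=(-3,4,N); sL=60/169, sR=60/109; mL=-13410/18421, mR=-6870/18421; mL+mR=-120/109 → advance -1; mR−mL=60/169 → turn +1·90°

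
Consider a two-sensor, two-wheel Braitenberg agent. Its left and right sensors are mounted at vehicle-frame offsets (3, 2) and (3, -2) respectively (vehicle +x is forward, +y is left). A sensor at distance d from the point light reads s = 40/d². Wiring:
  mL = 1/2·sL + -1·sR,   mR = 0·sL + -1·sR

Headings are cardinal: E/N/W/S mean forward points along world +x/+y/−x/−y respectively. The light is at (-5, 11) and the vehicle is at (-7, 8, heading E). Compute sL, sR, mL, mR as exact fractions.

left sensor world pos  = (-4, 10); dL² = 2
right sensor world pos = (-4, 6); dR² = 26
sL = 40/2 = 20
sR = 40/26 = 20/13
mL = 1/2·sL + -1·sR = 110/13
mR = 0·sL + -1·sR = -20/13

20 20/13 110/13 -20/13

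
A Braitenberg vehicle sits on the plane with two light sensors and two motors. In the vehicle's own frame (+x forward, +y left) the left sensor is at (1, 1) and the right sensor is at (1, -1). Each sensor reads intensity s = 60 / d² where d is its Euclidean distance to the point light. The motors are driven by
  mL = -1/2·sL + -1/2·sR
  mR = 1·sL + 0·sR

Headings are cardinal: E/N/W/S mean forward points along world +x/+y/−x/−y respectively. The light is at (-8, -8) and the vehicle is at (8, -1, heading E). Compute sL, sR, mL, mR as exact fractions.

60/353 12/65 -4068/22945 60/353

left sensor world pos  = (9, 0); dL² = 353
right sensor world pos = (9, -2); dR² = 325
sL = 60/353 = 60/353
sR = 60/325 = 12/65
mL = -1/2·sL + -1/2·sR = -4068/22945
mR = 1·sL + 0·sR = 60/353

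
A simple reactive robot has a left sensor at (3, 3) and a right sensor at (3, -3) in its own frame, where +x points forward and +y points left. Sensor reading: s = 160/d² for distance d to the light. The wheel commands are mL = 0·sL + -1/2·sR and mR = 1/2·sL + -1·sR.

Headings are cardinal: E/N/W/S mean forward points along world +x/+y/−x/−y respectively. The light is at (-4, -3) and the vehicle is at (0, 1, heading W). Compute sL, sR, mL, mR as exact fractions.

left sensor world pos  = (-3, -2); dL² = 2
right sensor world pos = (-3, 4); dR² = 50
sL = 160/2 = 80
sR = 160/50 = 16/5
mL = 0·sL + -1/2·sR = -8/5
mR = 1/2·sL + -1·sR = 184/5

80 16/5 -8/5 184/5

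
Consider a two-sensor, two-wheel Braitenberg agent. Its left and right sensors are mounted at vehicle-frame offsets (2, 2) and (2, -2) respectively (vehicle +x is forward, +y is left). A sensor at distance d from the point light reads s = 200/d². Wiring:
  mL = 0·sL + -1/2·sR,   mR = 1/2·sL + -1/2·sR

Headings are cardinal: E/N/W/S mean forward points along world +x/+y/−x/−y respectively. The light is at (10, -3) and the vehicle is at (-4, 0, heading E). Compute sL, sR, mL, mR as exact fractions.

left sensor world pos  = (-2, 2); dL² = 169
right sensor world pos = (-2, -2); dR² = 145
sL = 200/169 = 200/169
sR = 200/145 = 40/29
mL = 0·sL + -1/2·sR = -20/29
mR = 1/2·sL + -1/2·sR = -480/4901

200/169 40/29 -20/29 -480/4901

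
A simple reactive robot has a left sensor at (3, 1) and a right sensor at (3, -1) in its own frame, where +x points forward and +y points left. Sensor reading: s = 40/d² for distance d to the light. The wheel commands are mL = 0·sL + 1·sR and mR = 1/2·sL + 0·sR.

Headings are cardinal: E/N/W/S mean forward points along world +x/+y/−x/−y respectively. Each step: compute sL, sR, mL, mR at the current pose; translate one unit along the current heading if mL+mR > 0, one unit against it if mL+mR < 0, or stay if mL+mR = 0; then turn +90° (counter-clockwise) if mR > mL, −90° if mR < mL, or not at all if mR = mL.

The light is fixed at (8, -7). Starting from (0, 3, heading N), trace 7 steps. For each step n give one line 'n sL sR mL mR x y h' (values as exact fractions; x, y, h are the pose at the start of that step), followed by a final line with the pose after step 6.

n=0: pose=(0,3,N); sL=4/25, sR=20/109; mL=20/109, mR=2/25; mL+mR=718/2725 → advance +1; mR−mL=-282/2725 → turn -1·90°
n=1: pose=(0,4,E); sL=40/169, sR=8/25; mL=8/25, mR=20/169; mL+mR=1852/4225 → advance +1; mR−mL=-852/4225 → turn -1·90°
n=2: pose=(1,4,S); sL=2/5, sR=5/16; mL=5/16, mR=1/5; mL+mR=41/80 → advance +1; mR−mL=-9/80 → turn -1·90°
n=3: pose=(1,3,W); sL=40/181, sR=40/221; mL=40/221, mR=20/181; mL+mR=11660/40001 → advance +1; mR−mL=-2820/40001 → turn -1·90°
n=4: pose=(0,3,N); sL=4/25, sR=20/109; mL=20/109, mR=2/25; mL+mR=718/2725 → advance +1; mR−mL=-282/2725 → turn -1·90°
n=5: pose=(0,4,E); sL=40/169, sR=8/25; mL=8/25, mR=20/169; mL+mR=1852/4225 → advance +1; mR−mL=-852/4225 → turn -1·90°
n=6: pose=(1,4,S); sL=2/5, sR=5/16; mL=5/16, mR=1/5; mL+mR=41/80 → advance +1; mR−mL=-9/80 → turn -1·90°

0 4/25 20/109 20/109 2/25 0 3 N
1 40/169 8/25 8/25 20/169 0 4 E
2 2/5 5/16 5/16 1/5 1 4 S
3 40/181 40/221 40/221 20/181 1 3 W
4 4/25 20/109 20/109 2/25 0 3 N
5 40/169 8/25 8/25 20/169 0 4 E
6 2/5 5/16 5/16 1/5 1 4 S
final 1 3 W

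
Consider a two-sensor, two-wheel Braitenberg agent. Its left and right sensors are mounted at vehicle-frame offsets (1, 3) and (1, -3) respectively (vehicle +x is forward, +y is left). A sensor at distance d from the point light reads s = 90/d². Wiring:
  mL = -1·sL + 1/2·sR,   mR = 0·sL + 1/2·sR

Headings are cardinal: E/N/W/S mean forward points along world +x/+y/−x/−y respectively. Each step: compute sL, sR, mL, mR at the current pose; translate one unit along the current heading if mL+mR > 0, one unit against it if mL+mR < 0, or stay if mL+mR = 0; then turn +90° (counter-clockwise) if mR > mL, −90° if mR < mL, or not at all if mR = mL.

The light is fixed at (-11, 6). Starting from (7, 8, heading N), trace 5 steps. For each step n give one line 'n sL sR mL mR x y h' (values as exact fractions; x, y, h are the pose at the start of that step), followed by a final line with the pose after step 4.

0 5/13 1/5 -37/130 1/10 7 8 N
1 90/293 18/61 -2853/17873 9/61 7 7 W
2 45/242 45/128 -315/30976 45/256 8 7 S
3 90/409 90/409 -45/409 45/409 8 6 E
4 90/257 18/97 -6417/24929 9/97 8 6 N
final 8 5 W

n=0: pose=(7,8,N); sL=5/13, sR=1/5; mL=-37/130, mR=1/10; mL+mR=-12/65 → advance -1; mR−mL=5/13 → turn +1·90°
n=1: pose=(7,7,W); sL=90/293, sR=18/61; mL=-2853/17873, mR=9/61; mL+mR=-216/17873 → advance -1; mR−mL=90/293 → turn +1·90°
n=2: pose=(8,7,S); sL=45/242, sR=45/128; mL=-315/30976, mR=45/256; mL+mR=2565/15488 → advance +1; mR−mL=45/242 → turn +1·90°
n=3: pose=(8,6,E); sL=90/409, sR=90/409; mL=-45/409, mR=45/409; mL+mR=0 → advance +0; mR−mL=90/409 → turn +1·90°
n=4: pose=(8,6,N); sL=90/257, sR=18/97; mL=-6417/24929, mR=9/97; mL+mR=-4104/24929 → advance -1; mR−mL=90/257 → turn +1·90°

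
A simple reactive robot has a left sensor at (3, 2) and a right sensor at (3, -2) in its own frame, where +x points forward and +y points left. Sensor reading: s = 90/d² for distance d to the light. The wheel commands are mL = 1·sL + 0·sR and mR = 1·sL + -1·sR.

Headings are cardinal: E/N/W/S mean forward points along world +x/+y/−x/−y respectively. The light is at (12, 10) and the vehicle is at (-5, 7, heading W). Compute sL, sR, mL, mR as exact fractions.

18/85 90/401 18/85 -432/34085

left sensor world pos  = (-8, 5); dL² = 425
right sensor world pos = (-8, 9); dR² = 401
sL = 90/425 = 18/85
sR = 90/401 = 90/401
mL = 1·sL + 0·sR = 18/85
mR = 1·sL + -1·sR = -432/34085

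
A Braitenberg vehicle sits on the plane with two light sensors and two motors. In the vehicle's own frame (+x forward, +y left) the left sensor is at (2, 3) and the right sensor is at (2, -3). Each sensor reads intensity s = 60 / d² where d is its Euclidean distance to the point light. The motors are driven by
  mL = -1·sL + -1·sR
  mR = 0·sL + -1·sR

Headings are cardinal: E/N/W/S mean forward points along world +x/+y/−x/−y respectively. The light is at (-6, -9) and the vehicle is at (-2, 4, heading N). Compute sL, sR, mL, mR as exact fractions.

30/113 30/137 -7500/15481 -30/137

left sensor world pos  = (-5, 6); dL² = 226
right sensor world pos = (1, 6); dR² = 274
sL = 60/226 = 30/113
sR = 60/274 = 30/137
mL = -1·sL + -1·sR = -7500/15481
mR = 0·sL + -1·sR = -30/137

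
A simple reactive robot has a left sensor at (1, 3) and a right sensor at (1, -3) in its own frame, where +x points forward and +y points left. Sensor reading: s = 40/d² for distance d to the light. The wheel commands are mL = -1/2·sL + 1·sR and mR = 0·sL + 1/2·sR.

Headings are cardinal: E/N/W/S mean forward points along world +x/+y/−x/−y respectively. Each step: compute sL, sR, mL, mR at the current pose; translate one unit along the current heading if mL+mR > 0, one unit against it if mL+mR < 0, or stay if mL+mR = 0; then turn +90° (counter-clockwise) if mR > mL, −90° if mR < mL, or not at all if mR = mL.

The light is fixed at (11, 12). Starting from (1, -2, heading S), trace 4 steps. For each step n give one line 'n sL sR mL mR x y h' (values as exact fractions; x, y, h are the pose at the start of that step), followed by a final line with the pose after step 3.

n=0: pose=(1,-2,S); sL=20/137, sR=20/197; mL=770/26989, mR=10/197; mL+mR=2140/26989 → advance +1; mR−mL=600/26989 → turn +1·90°
n=1: pose=(1,-3,E); sL=8/45, sR=8/81; mL=4/405, mR=4/81; mL+mR=8/135 → advance +1; mR−mL=16/405 → turn +1·90°
n=2: pose=(2,-3,N); sL=2/17, sR=5/29; mL=56/493, mR=5/58; mL+mR=197/986 → advance +1; mR−mL=-27/986 → turn -1·90°
n=3: pose=(2,-2,E); sL=8/37, sR=40/353; mL=68/13061, mR=20/353; mL+mR=808/13061 → advance +1; mR−mL=672/13061 → turn +1·90°

0 20/137 20/197 770/26989 10/197 1 -2 S
1 8/45 8/81 4/405 4/81 1 -3 E
2 2/17 5/29 56/493 5/58 2 -3 N
3 8/37 40/353 68/13061 20/353 2 -2 E
final 3 -2 N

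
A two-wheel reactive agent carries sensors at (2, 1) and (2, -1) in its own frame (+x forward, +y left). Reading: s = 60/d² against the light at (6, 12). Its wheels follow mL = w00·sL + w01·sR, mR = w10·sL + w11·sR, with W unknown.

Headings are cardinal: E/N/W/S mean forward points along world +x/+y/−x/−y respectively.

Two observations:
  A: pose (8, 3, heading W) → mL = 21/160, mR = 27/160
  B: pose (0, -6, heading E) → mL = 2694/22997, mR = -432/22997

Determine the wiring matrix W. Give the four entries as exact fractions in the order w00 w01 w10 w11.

1 -1/2 -1/2 1/2

obs A: pose=(8,3,W) → sL=3/5, sR=15/16, mL=21/160, mR=27/160
obs B: pose=(0,-6,E) → sL=12/61, sR=60/377, mL=2694/22997, mR=-432/22997
sensor matrix S = [[3/5, 15/16], [12/61, 60/377]]; det S = -8181/91988
solve [mL_A; mL_B] = S·[w00; w01] and [mR_A; mR_B] = S·[w10; w11]:
  w00 = 1, w01 = -1/2, w10 = -1/2, w11 = 1/2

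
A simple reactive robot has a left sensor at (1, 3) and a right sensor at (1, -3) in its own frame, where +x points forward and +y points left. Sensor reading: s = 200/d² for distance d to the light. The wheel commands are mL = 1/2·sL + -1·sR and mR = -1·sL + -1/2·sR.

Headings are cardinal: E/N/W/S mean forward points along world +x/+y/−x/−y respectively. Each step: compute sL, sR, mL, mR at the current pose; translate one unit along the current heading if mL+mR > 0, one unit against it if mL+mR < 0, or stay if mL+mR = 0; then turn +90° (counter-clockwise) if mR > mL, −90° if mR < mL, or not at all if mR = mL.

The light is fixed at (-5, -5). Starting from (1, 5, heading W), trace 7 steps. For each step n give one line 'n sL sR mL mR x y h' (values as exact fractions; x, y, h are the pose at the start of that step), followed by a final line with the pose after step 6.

n=0: pose=(1,5,W); sL=100/37, sR=100/97; mL=1150/3589, mR=-11550/3589; mL+mR=-10400/3589 → advance -1; mR−mL=-12700/3589 → turn -1·90°
n=1: pose=(2,5,N); sL=200/137, sR=200/221; mL=-5300/30277, mR=-57900/30277; mL+mR=-63200/30277 → advance -1; mR−mL=-52600/30277 → turn -1·90°
n=2: pose=(2,4,E); sL=25/26, sR=2; mL=-79/52, mR=-51/26; mL+mR=-181/52 → advance -1; mR−mL=-23/52 → turn -1·90°
n=3: pose=(1,4,S); sL=40/29, sR=200/73; mL=-4340/2117, mR=-5820/2117; mL+mR=-10160/2117 → advance -1; mR−mL=-1480/2117 → turn -1·90°
n=4: pose=(1,5,W); sL=100/37, sR=100/97; mL=1150/3589, mR=-11550/3589; mL+mR=-10400/3589 → advance -1; mR−mL=-12700/3589 → turn -1·90°
n=5: pose=(2,5,N); sL=200/137, sR=200/221; mL=-5300/30277, mR=-57900/30277; mL+mR=-63200/30277 → advance -1; mR−mL=-52600/30277 → turn -1·90°
n=6: pose=(2,4,E); sL=25/26, sR=2; mL=-79/52, mR=-51/26; mL+mR=-181/52 → advance -1; mR−mL=-23/52 → turn -1·90°

0 100/37 100/97 1150/3589 -11550/3589 1 5 W
1 200/137 200/221 -5300/30277 -57900/30277 2 5 N
2 25/26 2 -79/52 -51/26 2 4 E
3 40/29 200/73 -4340/2117 -5820/2117 1 4 S
4 100/37 100/97 1150/3589 -11550/3589 1 5 W
5 200/137 200/221 -5300/30277 -57900/30277 2 5 N
6 25/26 2 -79/52 -51/26 2 4 E
final 1 4 S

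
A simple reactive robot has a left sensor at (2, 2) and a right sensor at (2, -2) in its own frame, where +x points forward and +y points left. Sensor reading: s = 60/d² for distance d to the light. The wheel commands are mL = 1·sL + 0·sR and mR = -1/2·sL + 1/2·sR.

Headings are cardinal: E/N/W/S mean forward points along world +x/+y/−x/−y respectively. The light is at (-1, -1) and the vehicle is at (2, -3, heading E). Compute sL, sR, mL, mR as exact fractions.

left sensor world pos  = (4, -1); dL² = 25
right sensor world pos = (4, -5); dR² = 41
sL = 60/25 = 12/5
sR = 60/41 = 60/41
mL = 1·sL + 0·sR = 12/5
mR = -1/2·sL + 1/2·sR = -96/205

12/5 60/41 12/5 -96/205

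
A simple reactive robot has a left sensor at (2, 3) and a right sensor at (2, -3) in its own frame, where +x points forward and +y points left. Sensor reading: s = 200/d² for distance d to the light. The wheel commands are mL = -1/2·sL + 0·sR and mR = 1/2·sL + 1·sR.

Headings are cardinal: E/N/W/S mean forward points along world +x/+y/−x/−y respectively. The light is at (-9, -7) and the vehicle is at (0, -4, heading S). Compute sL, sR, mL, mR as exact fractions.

left sensor world pos  = (3, -6); dL² = 145
right sensor world pos = (-3, -6); dR² = 37
sL = 200/145 = 40/29
sR = 200/37 = 200/37
mL = -1/2·sL + 0·sR = -20/29
mR = 1/2·sL + 1·sR = 6540/1073

40/29 200/37 -20/29 6540/1073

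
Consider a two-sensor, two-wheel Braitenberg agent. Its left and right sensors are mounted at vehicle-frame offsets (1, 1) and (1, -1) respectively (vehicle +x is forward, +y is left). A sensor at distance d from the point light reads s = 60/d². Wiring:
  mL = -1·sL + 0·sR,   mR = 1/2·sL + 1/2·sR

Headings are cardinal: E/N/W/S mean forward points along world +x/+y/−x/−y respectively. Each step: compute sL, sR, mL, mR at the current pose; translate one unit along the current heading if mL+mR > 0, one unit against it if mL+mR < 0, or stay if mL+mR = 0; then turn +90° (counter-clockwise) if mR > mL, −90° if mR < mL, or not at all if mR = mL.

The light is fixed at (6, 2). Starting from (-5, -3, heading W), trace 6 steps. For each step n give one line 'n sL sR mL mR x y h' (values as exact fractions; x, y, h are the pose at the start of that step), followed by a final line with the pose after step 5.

n=0: pose=(-5,-3,W); sL=1/3, sR=3/8; mL=-1/3, mR=17/48; mL+mR=1/48 → advance +1; mR−mL=11/16 → turn +1·90°
n=1: pose=(-6,-3,S); sL=60/157, sR=12/41; mL=-60/157, mR=2172/6437; mL+mR=-288/6437 → advance -1; mR−mL=4632/6437 → turn +1·90°
n=2: pose=(-6,-2,E); sL=6/13, sR=30/73; mL=-6/13, mR=414/949; mL+mR=-24/949 → advance -1; mR−mL=852/949 → turn +1·90°
n=3: pose=(-7,-2,N); sL=12/41, sR=20/51; mL=-12/41, mR=716/2091; mL+mR=104/2091 → advance +1; mR−mL=1328/2091 → turn +1·90°
n=4: pose=(-7,-1,W); sL=15/53, sR=3/10; mL=-15/53, mR=309/1060; mL+mR=9/1060 → advance +1; mR−mL=609/1060 → turn +1·90°
n=5: pose=(-8,-1,S); sL=12/37, sR=60/241; mL=-12/37, mR=2556/8917; mL+mR=-336/8917 → advance -1; mR−mL=5448/8917 → turn +1·90°

0 1/3 3/8 -1/3 17/48 -5 -3 W
1 60/157 12/41 -60/157 2172/6437 -6 -3 S
2 6/13 30/73 -6/13 414/949 -6 -2 E
3 12/41 20/51 -12/41 716/2091 -7 -2 N
4 15/53 3/10 -15/53 309/1060 -7 -1 W
5 12/37 60/241 -12/37 2556/8917 -8 -1 S
final -8 0 E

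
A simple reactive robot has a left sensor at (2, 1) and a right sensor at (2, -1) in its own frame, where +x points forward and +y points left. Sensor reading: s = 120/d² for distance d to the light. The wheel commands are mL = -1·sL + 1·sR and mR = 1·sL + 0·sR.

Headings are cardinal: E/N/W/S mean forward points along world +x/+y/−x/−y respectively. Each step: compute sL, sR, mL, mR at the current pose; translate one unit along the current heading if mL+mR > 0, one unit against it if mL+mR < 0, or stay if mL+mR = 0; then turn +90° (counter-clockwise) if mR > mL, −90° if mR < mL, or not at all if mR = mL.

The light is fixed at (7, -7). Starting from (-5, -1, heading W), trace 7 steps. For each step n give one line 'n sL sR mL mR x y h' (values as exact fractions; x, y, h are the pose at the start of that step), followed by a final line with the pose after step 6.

0 120/221 24/49 -576/10829 120/221 -5 -1 W
1 3/4 30/53 -39/212 3/4 -6 -1 S
2 120/157 120/137 2400/21509 120/157 -6 -2 E
3 60/109 12/17 288/1853 60/109 -5 -2 N
4 120/221 24/49 -576/10829 120/221 -5 -1 W
5 3/4 30/53 -39/212 3/4 -6 -1 S
6 120/157 120/137 2400/21509 120/157 -6 -2 E
final -5 -2 N

n=0: pose=(-5,-1,W); sL=120/221, sR=24/49; mL=-576/10829, mR=120/221; mL+mR=24/49 → advance +1; mR−mL=6456/10829 → turn +1·90°
n=1: pose=(-6,-1,S); sL=3/4, sR=30/53; mL=-39/212, mR=3/4; mL+mR=30/53 → advance +1; mR−mL=99/106 → turn +1·90°
n=2: pose=(-6,-2,E); sL=120/157, sR=120/137; mL=2400/21509, mR=120/157; mL+mR=120/137 → advance +1; mR−mL=14040/21509 → turn +1·90°
n=3: pose=(-5,-2,N); sL=60/109, sR=12/17; mL=288/1853, mR=60/109; mL+mR=12/17 → advance +1; mR−mL=732/1853 → turn +1·90°
n=4: pose=(-5,-1,W); sL=120/221, sR=24/49; mL=-576/10829, mR=120/221; mL+mR=24/49 → advance +1; mR−mL=6456/10829 → turn +1·90°
n=5: pose=(-6,-1,S); sL=3/4, sR=30/53; mL=-39/212, mR=3/4; mL+mR=30/53 → advance +1; mR−mL=99/106 → turn +1·90°
n=6: pose=(-6,-2,E); sL=120/157, sR=120/137; mL=2400/21509, mR=120/157; mL+mR=120/137 → advance +1; mR−mL=14040/21509 → turn +1·90°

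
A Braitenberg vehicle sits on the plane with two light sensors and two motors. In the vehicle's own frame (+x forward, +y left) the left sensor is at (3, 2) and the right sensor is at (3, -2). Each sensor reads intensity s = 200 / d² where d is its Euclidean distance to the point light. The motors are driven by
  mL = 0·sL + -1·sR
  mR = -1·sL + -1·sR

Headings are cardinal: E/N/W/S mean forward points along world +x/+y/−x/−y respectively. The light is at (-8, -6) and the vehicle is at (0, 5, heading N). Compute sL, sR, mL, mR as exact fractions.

25/29 25/37 -25/37 -1650/1073

left sensor world pos  = (-2, 8); dL² = 232
right sensor world pos = (2, 8); dR² = 296
sL = 200/232 = 25/29
sR = 200/296 = 25/37
mL = 0·sL + -1·sR = -25/37
mR = -1·sL + -1·sR = -1650/1073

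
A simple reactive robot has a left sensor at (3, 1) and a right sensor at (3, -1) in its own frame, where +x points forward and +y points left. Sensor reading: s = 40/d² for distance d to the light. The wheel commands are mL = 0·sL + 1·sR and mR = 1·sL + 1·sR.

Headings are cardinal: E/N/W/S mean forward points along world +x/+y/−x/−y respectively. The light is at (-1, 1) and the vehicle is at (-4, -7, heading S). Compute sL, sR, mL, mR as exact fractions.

left sensor world pos  = (-3, -10); dL² = 125
right sensor world pos = (-5, -10); dR² = 137
sL = 40/125 = 8/25
sR = 40/137 = 40/137
mL = 0·sL + 1·sR = 40/137
mR = 1·sL + 1·sR = 2096/3425

8/25 40/137 40/137 2096/3425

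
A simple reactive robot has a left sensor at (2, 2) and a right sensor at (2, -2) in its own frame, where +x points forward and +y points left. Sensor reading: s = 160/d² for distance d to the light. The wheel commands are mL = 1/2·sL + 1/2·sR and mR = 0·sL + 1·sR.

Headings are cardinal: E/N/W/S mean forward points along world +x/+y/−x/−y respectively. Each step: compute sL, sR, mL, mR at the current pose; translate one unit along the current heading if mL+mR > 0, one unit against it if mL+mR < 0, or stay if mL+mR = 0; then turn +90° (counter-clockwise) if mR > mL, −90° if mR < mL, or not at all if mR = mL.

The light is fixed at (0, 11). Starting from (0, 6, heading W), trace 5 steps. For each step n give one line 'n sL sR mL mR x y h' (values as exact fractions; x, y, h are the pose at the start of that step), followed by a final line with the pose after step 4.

n=0: pose=(0,6,W); sL=160/53, sR=160/13; mL=5280/689, mR=160/13; mL+mR=13760/689 → advance +1; mR−mL=3200/689 → turn +1·90°
n=1: pose=(-1,6,S); sL=16/5, sR=80/29; mL=432/145, mR=80/29; mL+mR=832/145 → advance +1; mR−mL=-32/145 → turn -1·90°
n=2: pose=(-1,5,W); sL=160/73, sR=32/5; mL=1568/365, mR=32/5; mL+mR=3904/365 → advance +1; mR−mL=768/365 → turn +1·90°
n=3: pose=(-2,5,S); sL=5/2, sR=2; mL=9/4, mR=2; mL+mR=17/4 → advance +1; mR−mL=-1/4 → turn -1·90°
n=4: pose=(-2,4,W); sL=160/97, sR=160/41; mL=11040/3977, mR=160/41; mL+mR=26560/3977 → advance +1; mR−mL=4480/3977 → turn +1·90°

0 160/53 160/13 5280/689 160/13 0 6 W
1 16/5 80/29 432/145 80/29 -1 6 S
2 160/73 32/5 1568/365 32/5 -1 5 W
3 5/2 2 9/4 2 -2 5 S
4 160/97 160/41 11040/3977 160/41 -2 4 W
final -3 4 S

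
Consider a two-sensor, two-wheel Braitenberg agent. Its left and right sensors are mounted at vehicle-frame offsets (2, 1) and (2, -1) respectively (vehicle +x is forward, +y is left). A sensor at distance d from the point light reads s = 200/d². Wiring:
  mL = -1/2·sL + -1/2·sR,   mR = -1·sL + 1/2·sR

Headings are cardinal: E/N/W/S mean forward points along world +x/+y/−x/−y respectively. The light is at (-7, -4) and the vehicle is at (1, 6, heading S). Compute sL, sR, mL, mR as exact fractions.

40/29 200/113 -5160/3277 -1620/3277

left sensor world pos  = (2, 4); dL² = 145
right sensor world pos = (0, 4); dR² = 113
sL = 200/145 = 40/29
sR = 200/113 = 200/113
mL = -1/2·sL + -1/2·sR = -5160/3277
mR = -1·sL + 1/2·sR = -1620/3277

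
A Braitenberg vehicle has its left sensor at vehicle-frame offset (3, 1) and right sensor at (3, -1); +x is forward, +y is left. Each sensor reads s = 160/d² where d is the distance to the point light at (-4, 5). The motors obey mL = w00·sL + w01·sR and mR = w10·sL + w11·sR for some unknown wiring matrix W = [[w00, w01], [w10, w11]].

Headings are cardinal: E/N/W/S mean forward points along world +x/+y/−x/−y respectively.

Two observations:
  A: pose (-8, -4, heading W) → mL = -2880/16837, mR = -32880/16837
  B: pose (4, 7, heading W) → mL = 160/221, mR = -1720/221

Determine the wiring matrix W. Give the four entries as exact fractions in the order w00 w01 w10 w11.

1/2 -1/2 -1/2 -1

obs A: pose=(-8,-4,W) → sL=160/149, sR=160/113, mL=-2880/16837, mR=-32880/16837
obs B: pose=(4,7,W) → sL=80/13, sR=80/17, mL=160/221, mR=-1720/221
sensor matrix S = [[160/149, 160/113], [80/13, 80/17]]; det S = -13619200/3720977
solve [mL_A; mL_B] = S·[w00; w01] and [mR_A; mR_B] = S·[w10; w11]:
  w00 = 1/2, w01 = -1/2, w10 = -1/2, w11 = -1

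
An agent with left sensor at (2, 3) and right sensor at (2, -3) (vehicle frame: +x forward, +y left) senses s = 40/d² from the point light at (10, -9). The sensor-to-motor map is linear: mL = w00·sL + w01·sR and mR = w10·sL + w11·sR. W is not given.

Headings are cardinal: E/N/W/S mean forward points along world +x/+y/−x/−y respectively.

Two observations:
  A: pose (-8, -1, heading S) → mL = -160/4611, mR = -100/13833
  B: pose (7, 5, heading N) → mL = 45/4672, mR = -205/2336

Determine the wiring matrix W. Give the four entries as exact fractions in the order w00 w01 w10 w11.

obs A: pose=(-8,-1,S) → sL=40/261, sR=40/477, mL=-160/4611, mR=-100/13833
obs B: pose=(7,5,N) → sL=10/73, sR=5/32, mL=45/4672, mR=-205/2336
sensor matrix S = [[40/261, 40/477], [10/73, 5/32]]; det S = 16775/1346412
solve [mL_A; mL_B] = S·[w00; w01] and [mR_A; mR_B] = S·[w10; w11]:
  w00 = -1/2, w01 = 1/2, w10 = 1/2, w11 = -1

-1/2 1/2 1/2 -1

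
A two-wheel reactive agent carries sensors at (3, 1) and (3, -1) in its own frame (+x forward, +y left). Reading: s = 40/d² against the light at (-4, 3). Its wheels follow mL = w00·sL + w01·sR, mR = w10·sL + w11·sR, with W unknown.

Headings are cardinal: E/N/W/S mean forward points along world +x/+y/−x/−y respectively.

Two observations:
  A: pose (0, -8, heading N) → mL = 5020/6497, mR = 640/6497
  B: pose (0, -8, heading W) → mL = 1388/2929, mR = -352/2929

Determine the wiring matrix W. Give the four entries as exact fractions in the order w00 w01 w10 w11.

obs A: pose=(0,-8,N) → sL=40/73, sR=40/89, mL=5020/6497, mR=640/6497
obs B: pose=(0,-8,W) → sL=8/29, sR=40/101, mL=1388/2929, mR=-352/2929
sensor matrix S = [[40/73, 40/89], [8/29, 40/101]]; det S = 1770240/19029713
solve [mL_A; mL_B] = S·[w00; w01] and [mR_A; mR_B] = S·[w10; w11]:
  w00 = 1, w01 = 1/2, w10 = 1, w11 = -1

1 1/2 1 -1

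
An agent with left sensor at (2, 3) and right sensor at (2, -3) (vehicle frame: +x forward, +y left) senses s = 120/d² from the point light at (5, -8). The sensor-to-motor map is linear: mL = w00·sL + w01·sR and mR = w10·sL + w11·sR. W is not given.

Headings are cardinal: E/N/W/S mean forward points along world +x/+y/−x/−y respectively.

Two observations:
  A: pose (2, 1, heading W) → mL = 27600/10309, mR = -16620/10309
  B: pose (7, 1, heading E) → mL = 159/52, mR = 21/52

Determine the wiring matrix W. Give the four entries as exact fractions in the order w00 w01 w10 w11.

1 1 -1 1/2

obs A: pose=(2,1,W) → sL=120/61, sR=120/169, mL=27600/10309, mR=-16620/10309
obs B: pose=(7,1,E) → sL=3/4, sR=30/13, mL=159/52, mR=21/52
sensor matrix S = [[120/61, 120/169], [3/4, 30/13]]; det S = 41310/10309
solve [mL_A; mL_B] = S·[w00; w01] and [mR_A; mR_B] = S·[w10; w11]:
  w00 = 1, w01 = 1, w10 = -1, w11 = 1/2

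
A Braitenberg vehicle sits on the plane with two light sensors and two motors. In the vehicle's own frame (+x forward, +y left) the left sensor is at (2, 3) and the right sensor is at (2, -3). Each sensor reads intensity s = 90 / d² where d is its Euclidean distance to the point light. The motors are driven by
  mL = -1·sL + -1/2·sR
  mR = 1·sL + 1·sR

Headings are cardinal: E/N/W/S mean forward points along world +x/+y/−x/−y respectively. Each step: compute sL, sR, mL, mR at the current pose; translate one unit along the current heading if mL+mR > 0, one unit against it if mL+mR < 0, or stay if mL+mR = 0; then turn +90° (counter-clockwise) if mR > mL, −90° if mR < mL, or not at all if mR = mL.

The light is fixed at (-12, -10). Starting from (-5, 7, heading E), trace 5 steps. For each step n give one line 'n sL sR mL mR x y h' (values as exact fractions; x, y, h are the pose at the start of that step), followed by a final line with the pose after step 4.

0 90/481 90/277 -46575/133237 68220/133237 -5 7 E
1 45/193 45/241 -30375/93026 19530/46513 -4 7 N
2 10/29 10/53 -675/1537 820/1537 -4 8 W
3 45/178 45/136 -10125/24208 7065/12104 -5 8 S
4 90/481 90/277 -46575/133237 68220/133237 -5 7 E
final -4 7 N

n=0: pose=(-5,7,E); sL=90/481, sR=90/277; mL=-46575/133237, mR=68220/133237; mL+mR=45/277 → advance +1; mR−mL=114795/133237 → turn +1·90°
n=1: pose=(-4,7,N); sL=45/193, sR=45/241; mL=-30375/93026, mR=19530/46513; mL+mR=45/482 → advance +1; mR−mL=69435/93026 → turn +1·90°
n=2: pose=(-4,8,W); sL=10/29, sR=10/53; mL=-675/1537, mR=820/1537; mL+mR=5/53 → advance +1; mR−mL=1495/1537 → turn +1·90°
n=3: pose=(-5,8,S); sL=45/178, sR=45/136; mL=-10125/24208, mR=7065/12104; mL+mR=45/272 → advance +1; mR−mL=24255/24208 → turn +1·90°
n=4: pose=(-5,7,E); sL=90/481, sR=90/277; mL=-46575/133237, mR=68220/133237; mL+mR=45/277 → advance +1; mR−mL=114795/133237 → turn +1·90°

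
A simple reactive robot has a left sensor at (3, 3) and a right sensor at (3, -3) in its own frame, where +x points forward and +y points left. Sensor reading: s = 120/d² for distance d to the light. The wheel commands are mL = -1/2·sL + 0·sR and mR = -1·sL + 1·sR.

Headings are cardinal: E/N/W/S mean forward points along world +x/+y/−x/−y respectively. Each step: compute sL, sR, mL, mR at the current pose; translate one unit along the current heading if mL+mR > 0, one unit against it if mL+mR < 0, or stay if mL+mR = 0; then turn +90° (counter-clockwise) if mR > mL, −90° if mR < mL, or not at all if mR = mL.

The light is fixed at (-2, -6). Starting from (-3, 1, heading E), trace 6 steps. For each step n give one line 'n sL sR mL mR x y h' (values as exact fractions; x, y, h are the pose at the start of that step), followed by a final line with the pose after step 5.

0 15/13 6 -15/26 63/13 -3 1 E
1 120/109 120/109 -60/109 0 -2 1 N
2 20/3 4/3 -10/3 -16/3 -2 0 W
3 24/17 120/97 -12/17 -288/1649 -1 0 N
4 15 30/17 -15/2 -225/17 -1 -1 W
5 24/13 120/89 -12/13 -576/1157 0 -1 N
final 0 -2 W

n=0: pose=(-3,1,E); sL=15/13, sR=6; mL=-15/26, mR=63/13; mL+mR=111/26 → advance +1; mR−mL=141/26 → turn +1·90°
n=1: pose=(-2,1,N); sL=120/109, sR=120/109; mL=-60/109, mR=0; mL+mR=-60/109 → advance -1; mR−mL=60/109 → turn +1·90°
n=2: pose=(-2,0,W); sL=20/3, sR=4/3; mL=-10/3, mR=-16/3; mL+mR=-26/3 → advance -1; mR−mL=-2 → turn -1·90°
n=3: pose=(-1,0,N); sL=24/17, sR=120/97; mL=-12/17, mR=-288/1649; mL+mR=-1452/1649 → advance -1; mR−mL=876/1649 → turn +1·90°
n=4: pose=(-1,-1,W); sL=15, sR=30/17; mL=-15/2, mR=-225/17; mL+mR=-705/34 → advance -1; mR−mL=-195/34 → turn -1·90°
n=5: pose=(0,-1,N); sL=24/13, sR=120/89; mL=-12/13, mR=-576/1157; mL+mR=-1644/1157 → advance -1; mR−mL=492/1157 → turn +1·90°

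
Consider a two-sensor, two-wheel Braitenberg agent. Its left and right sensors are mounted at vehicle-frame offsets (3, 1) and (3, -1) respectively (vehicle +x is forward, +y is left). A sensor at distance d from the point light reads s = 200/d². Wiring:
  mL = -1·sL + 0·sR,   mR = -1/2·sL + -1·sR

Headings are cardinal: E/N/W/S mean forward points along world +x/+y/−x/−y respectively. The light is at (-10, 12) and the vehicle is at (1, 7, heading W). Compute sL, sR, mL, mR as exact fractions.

left sensor world pos  = (-2, 6); dL² = 100
right sensor world pos = (-2, 8); dR² = 80
sL = 200/100 = 2
sR = 200/80 = 5/2
mL = -1·sL + 0·sR = -2
mR = -1/2·sL + -1·sR = -7/2

2 5/2 -2 -7/2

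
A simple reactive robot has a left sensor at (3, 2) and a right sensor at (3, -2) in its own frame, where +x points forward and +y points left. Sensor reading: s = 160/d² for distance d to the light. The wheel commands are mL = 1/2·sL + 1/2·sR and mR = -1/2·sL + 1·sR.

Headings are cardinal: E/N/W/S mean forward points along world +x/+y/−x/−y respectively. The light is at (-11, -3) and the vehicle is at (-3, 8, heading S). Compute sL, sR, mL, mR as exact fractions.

40/41 8/5 264/205 228/205

left sensor world pos  = (-1, 5); dL² = 164
right sensor world pos = (-5, 5); dR² = 100
sL = 160/164 = 40/41
sR = 160/100 = 8/5
mL = 1/2·sL + 1/2·sR = 264/205
mR = -1/2·sL + 1·sR = 228/205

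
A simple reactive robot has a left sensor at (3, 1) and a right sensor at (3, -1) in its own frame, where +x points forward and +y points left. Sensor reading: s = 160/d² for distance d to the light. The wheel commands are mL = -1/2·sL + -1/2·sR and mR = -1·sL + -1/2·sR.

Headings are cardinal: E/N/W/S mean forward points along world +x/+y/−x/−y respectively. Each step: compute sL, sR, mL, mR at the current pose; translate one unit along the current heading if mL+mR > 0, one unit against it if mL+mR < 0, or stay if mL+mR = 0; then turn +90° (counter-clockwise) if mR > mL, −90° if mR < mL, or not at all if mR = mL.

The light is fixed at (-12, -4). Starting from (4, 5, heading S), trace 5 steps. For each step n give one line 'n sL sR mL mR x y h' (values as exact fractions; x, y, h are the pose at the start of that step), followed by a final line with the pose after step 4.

0 32/65 160/261 -9376/16965 -13552/16965 4 5 S
1 16/25 16/29 -432/725 -664/725 4 6 W
2 32/85 160/493 -864/2465 -1328/2465 5 6 N
3 8/25 10/29 -241/725 -357/725 5 5 E
4 32/65 160/261 -9376/16965 -13552/16965 4 5 S
final 4 6 W

n=0: pose=(4,5,S); sL=32/65, sR=160/261; mL=-9376/16965, mR=-13552/16965; mL+mR=-22928/16965 → advance -1; mR−mL=-16/65 → turn -1·90°
n=1: pose=(4,6,W); sL=16/25, sR=16/29; mL=-432/725, mR=-664/725; mL+mR=-1096/725 → advance -1; mR−mL=-8/25 → turn -1·90°
n=2: pose=(5,6,N); sL=32/85, sR=160/493; mL=-864/2465, mR=-1328/2465; mL+mR=-2192/2465 → advance -1; mR−mL=-16/85 → turn -1·90°
n=3: pose=(5,5,E); sL=8/25, sR=10/29; mL=-241/725, mR=-357/725; mL+mR=-598/725 → advance -1; mR−mL=-4/25 → turn -1·90°
n=4: pose=(4,5,S); sL=32/65, sR=160/261; mL=-9376/16965, mR=-13552/16965; mL+mR=-22928/16965 → advance -1; mR−mL=-16/65 → turn -1·90°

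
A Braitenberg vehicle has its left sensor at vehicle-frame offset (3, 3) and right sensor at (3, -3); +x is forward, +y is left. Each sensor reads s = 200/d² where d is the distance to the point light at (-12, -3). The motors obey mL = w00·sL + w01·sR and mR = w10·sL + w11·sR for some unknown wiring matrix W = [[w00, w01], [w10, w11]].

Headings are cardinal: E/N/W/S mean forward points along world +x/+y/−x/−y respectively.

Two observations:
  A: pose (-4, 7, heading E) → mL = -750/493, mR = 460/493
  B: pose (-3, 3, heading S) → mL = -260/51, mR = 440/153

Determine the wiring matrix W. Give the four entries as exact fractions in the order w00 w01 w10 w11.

-1/2 -1 1/2 1/2

obs A: pose=(-4,7,E) → sL=20/29, sR=20/17, mL=-750/493, mR=460/493
obs B: pose=(-3,3,S) → sL=200/153, sR=40/9, mL=-260/51, mR=440/153
sensor matrix S = [[20/29, 20/17], [200/153, 40/9]]; det S = 12800/8381
solve [mL_A; mL_B] = S·[w00; w01] and [mR_A; mR_B] = S·[w10; w11]:
  w00 = -1/2, w01 = -1, w10 = 1/2, w11 = 1/2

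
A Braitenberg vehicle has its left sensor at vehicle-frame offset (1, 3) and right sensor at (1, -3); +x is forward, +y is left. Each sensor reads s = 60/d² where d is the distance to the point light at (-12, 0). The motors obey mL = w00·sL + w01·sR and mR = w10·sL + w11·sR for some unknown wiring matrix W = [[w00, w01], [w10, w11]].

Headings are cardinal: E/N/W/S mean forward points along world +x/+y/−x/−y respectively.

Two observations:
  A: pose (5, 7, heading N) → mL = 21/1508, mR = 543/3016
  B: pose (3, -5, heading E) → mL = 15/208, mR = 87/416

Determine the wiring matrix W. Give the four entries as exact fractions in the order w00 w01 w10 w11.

-1/2 1 1/2 1/2

obs A: pose=(5,7,N) → sL=3/13, sR=15/116, mL=21/1508, mR=543/3016
obs B: pose=(3,-5,E) → sL=3/13, sR=3/16, mL=15/208, mR=87/416
sensor matrix S = [[3/13, 15/116], [3/13, 3/16]]; det S = 81/6032
solve [mL_A; mL_B] = S·[w00; w01] and [mR_A; mR_B] = S·[w10; w11]:
  w00 = -1/2, w01 = 1, w10 = 1/2, w11 = 1/2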